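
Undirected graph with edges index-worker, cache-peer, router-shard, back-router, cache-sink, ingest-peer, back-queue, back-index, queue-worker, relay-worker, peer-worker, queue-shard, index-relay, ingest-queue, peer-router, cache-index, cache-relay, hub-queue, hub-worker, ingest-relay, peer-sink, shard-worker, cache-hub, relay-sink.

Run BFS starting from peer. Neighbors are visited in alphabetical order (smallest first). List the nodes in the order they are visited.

peer cache ingest router sink worker hub index relay queue back shard

Visit peer; enqueue cache, ingest, router, sink, worker → queue [cache, ingest, router, sink, worker]
Visit cache; enqueue hub, index, relay → queue [ingest, router, sink, worker, hub, index, relay]
Visit ingest; enqueue queue → queue [router, sink, worker, hub, index, relay, queue]
Visit router; enqueue back, shard → queue [sink, worker, hub, index, relay, queue, back, shard]
Visit sink → queue [worker, hub, index, relay, queue, back, shard]
Visit worker → queue [hub, index, relay, queue, back, shard]
Visit hub → queue [index, relay, queue, back, shard]
Visit index → queue [relay, queue, back, shard]
Visit relay → queue [queue, back, shard]
Visit queue → queue [back, shard]
Visit back → queue [shard]
Visit shard → queue []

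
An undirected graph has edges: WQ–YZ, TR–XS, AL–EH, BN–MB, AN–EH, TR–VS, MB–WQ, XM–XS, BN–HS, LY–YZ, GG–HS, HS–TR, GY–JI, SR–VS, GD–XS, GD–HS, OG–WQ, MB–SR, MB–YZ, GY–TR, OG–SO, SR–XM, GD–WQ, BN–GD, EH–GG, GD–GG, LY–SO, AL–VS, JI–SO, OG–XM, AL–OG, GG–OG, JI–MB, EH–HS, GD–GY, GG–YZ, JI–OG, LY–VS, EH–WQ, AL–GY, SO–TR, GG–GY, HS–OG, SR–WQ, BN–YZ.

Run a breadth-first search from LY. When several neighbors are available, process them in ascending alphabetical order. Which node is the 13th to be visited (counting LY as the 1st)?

WQ

Visit LY; enqueue SO, VS, YZ → queue [SO, VS, YZ]
Visit SO; enqueue JI, OG, TR → queue [VS, YZ, JI, OG, TR]
Visit VS; enqueue AL, SR → queue [YZ, JI, OG, TR, AL, SR]
Visit YZ; enqueue BN, GG, MB, WQ → queue [JI, OG, TR, AL, SR, BN, GG, MB, WQ]
Visit JI; enqueue GY → queue [OG, TR, AL, SR, BN, GG, MB, WQ, GY]
Visit OG; enqueue HS, XM → queue [TR, AL, SR, BN, GG, MB, WQ, GY, HS, XM]
Visit TR; enqueue XS → queue [AL, SR, BN, GG, MB, WQ, GY, HS, XM, XS]
Visit AL; enqueue EH → queue [SR, BN, GG, MB, WQ, GY, HS, XM, XS, EH]
Visit SR → queue [BN, GG, MB, WQ, GY, HS, XM, XS, EH]
Visit BN; enqueue GD → queue [GG, MB, WQ, GY, HS, XM, XS, EH, GD]
Visit GG → queue [MB, WQ, GY, HS, XM, XS, EH, GD]
Visit MB → queue [WQ, GY, HS, XM, XS, EH, GD]
Visit WQ → queue [GY, HS, XM, XS, EH, GD]
Visit GY → queue [HS, XM, XS, EH, GD]
Visit HS → queue [XM, XS, EH, GD]
Visit XM → queue [XS, EH, GD]
Visit XS → queue [EH, GD]
Visit EH; enqueue AN → queue [GD, AN]
Visit GD → queue [AN]
Visit AN → queue []

Visit order: LY, SO, VS, YZ, JI, OG, TR, AL, SR, BN, GG, MB, WQ, GY, HS, XM, XS, EH, GD, AN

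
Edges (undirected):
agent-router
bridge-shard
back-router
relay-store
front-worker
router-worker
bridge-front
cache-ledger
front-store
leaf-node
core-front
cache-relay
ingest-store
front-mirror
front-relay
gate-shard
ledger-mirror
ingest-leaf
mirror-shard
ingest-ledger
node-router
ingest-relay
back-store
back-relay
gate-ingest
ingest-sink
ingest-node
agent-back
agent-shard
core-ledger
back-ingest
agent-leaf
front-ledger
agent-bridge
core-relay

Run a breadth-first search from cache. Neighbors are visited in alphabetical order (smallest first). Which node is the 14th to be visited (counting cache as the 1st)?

Visit cache; enqueue ledger, relay → queue [ledger, relay]
Visit ledger; enqueue core, front, ingest, mirror → queue [relay, core, front, ingest, mirror]
Visit relay; enqueue back, store → queue [core, front, ingest, mirror, back, store]
Visit core → queue [front, ingest, mirror, back, store]
Visit front; enqueue bridge, worker → queue [ingest, mirror, back, store, bridge, worker]
Visit ingest; enqueue gate, leaf, node, sink → queue [mirror, back, store, bridge, worker, gate, leaf, node, sink]
Visit mirror; enqueue shard → queue [back, store, bridge, worker, gate, leaf, node, sink, shard]
Visit back; enqueue agent, router → queue [store, bridge, worker, gate, leaf, node, sink, shard, agent, router]
Visit store → queue [bridge, worker, gate, leaf, node, sink, shard, agent, router]
Visit bridge → queue [worker, gate, leaf, node, sink, shard, agent, router]
Visit worker → queue [gate, leaf, node, sink, shard, agent, router]
Visit gate → queue [leaf, node, sink, shard, agent, router]
Visit leaf → queue [node, sink, shard, agent, router]
Visit node → queue [sink, shard, agent, router]
Visit sink → queue [shard, agent, router]
Visit shard → queue [agent, router]
Visit agent → queue [router]
Visit router → queue []

Visit order: cache, ledger, relay, core, front, ingest, mirror, back, store, bridge, worker, gate, leaf, node, sink, shard, agent, router

node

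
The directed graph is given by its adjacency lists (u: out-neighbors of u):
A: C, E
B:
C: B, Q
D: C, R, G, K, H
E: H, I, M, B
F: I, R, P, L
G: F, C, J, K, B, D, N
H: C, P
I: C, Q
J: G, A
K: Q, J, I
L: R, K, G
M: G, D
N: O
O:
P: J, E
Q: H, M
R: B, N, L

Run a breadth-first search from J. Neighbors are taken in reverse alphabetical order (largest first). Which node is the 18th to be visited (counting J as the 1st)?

M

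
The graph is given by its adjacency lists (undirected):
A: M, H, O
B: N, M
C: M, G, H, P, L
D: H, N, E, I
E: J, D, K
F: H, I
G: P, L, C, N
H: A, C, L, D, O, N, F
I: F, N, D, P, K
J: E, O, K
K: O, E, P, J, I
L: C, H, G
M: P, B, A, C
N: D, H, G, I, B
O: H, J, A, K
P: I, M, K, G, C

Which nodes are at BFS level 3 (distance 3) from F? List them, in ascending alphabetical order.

Level 0: F
Level 1: H, I
Level 2: A, C, D, K, L, N, O, P
Level 3: B, E, G, J, M

B, E, G, J, M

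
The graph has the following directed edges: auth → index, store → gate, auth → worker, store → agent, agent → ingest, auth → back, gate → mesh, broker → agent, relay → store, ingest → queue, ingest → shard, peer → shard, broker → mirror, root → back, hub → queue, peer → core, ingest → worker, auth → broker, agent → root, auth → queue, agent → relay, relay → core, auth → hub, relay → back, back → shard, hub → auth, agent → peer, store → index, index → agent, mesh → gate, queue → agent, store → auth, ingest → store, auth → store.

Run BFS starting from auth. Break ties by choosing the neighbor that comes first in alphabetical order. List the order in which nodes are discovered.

Visit auth; enqueue back, broker, hub, index, queue, store, worker → queue [back, broker, hub, index, queue, store, worker]
Visit back; enqueue shard → queue [broker, hub, index, queue, store, worker, shard]
Visit broker; enqueue agent, mirror → queue [hub, index, queue, store, worker, shard, agent, mirror]
Visit hub → queue [index, queue, store, worker, shard, agent, mirror]
Visit index → queue [queue, store, worker, shard, agent, mirror]
Visit queue → queue [store, worker, shard, agent, mirror]
Visit store; enqueue gate → queue [worker, shard, agent, mirror, gate]
Visit worker → queue [shard, agent, mirror, gate]
Visit shard → queue [agent, mirror, gate]
Visit agent; enqueue ingest, peer, relay, root → queue [mirror, gate, ingest, peer, relay, root]
Visit mirror → queue [gate, ingest, peer, relay, root]
Visit gate; enqueue mesh → queue [ingest, peer, relay, root, mesh]
Visit ingest → queue [peer, relay, root, mesh]
Visit peer; enqueue core → queue [relay, root, mesh, core]
Visit relay → queue [root, mesh, core]
Visit root → queue [mesh, core]
Visit mesh → queue [core]
Visit core → queue []

auth, back, broker, hub, index, queue, store, worker, shard, agent, mirror, gate, ingest, peer, relay, root, mesh, core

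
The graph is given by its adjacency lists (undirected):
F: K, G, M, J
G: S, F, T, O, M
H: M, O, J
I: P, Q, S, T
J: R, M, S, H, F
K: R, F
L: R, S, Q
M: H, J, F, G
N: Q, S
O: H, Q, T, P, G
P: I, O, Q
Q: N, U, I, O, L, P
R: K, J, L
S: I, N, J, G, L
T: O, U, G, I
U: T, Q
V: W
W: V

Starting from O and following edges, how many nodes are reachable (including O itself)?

BFS from O visits: O, H, Q, T, P, G, M, J, N, U, I, L, S, F, R, K
Reachable nodes: 16 of 18 total.

16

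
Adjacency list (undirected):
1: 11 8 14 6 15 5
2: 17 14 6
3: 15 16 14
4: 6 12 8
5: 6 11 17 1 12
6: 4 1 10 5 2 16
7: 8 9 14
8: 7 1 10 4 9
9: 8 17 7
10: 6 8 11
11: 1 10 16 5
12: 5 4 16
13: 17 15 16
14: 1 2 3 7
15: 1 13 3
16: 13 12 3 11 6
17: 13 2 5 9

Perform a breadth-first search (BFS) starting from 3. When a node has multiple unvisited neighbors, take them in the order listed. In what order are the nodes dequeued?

Visit 3; enqueue 15, 16, 14 → queue [15, 16, 14]
Visit 15; enqueue 1, 13 → queue [16, 14, 1, 13]
Visit 16; enqueue 12, 11, 6 → queue [14, 1, 13, 12, 11, 6]
Visit 14; enqueue 2, 7 → queue [1, 13, 12, 11, 6, 2, 7]
Visit 1; enqueue 8, 5 → queue [13, 12, 11, 6, 2, 7, 8, 5]
Visit 13; enqueue 17 → queue [12, 11, 6, 2, 7, 8, 5, 17]
Visit 12; enqueue 4 → queue [11, 6, 2, 7, 8, 5, 17, 4]
Visit 11; enqueue 10 → queue [6, 2, 7, 8, 5, 17, 4, 10]
Visit 6 → queue [2, 7, 8, 5, 17, 4, 10]
Visit 2 → queue [7, 8, 5, 17, 4, 10]
Visit 7; enqueue 9 → queue [8, 5, 17, 4, 10, 9]
Visit 8 → queue [5, 17, 4, 10, 9]
Visit 5 → queue [17, 4, 10, 9]
Visit 17 → queue [4, 10, 9]
Visit 4 → queue [10, 9]
Visit 10 → queue [9]
Visit 9 → queue []

3, 15, 16, 14, 1, 13, 12, 11, 6, 2, 7, 8, 5, 17, 4, 10, 9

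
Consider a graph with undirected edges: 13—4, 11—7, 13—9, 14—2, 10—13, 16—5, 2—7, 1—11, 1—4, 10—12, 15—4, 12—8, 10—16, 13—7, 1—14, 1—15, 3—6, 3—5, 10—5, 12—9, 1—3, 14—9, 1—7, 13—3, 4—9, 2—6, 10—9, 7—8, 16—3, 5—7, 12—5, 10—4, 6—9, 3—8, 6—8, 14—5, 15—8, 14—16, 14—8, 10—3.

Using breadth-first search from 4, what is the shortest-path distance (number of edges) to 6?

Level 0: 4
Level 1: 1, 9, 10, 13, 15
Level 2: 3, 5, 6, 7, 8, 11, 12, 14, 16
Level 3: 2
6 first appears at level 2.

2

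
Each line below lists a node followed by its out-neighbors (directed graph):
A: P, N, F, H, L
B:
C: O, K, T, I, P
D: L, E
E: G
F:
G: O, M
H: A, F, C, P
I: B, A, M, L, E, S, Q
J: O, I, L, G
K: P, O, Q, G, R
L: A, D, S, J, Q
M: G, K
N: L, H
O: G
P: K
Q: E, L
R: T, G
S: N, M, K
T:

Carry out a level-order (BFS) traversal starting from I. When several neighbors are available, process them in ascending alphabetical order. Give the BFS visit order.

I, A, B, E, L, M, Q, S, F, H, N, P, G, D, J, K, C, O, R, T

Visit I; enqueue A, B, E, L, M, Q, S → queue [A, B, E, L, M, Q, S]
Visit A; enqueue F, H, N, P → queue [B, E, L, M, Q, S, F, H, N, P]
Visit B → queue [E, L, M, Q, S, F, H, N, P]
Visit E; enqueue G → queue [L, M, Q, S, F, H, N, P, G]
Visit L; enqueue D, J → queue [M, Q, S, F, H, N, P, G, D, J]
Visit M; enqueue K → queue [Q, S, F, H, N, P, G, D, J, K]
Visit Q → queue [S, F, H, N, P, G, D, J, K]
Visit S → queue [F, H, N, P, G, D, J, K]
Visit F → queue [H, N, P, G, D, J, K]
Visit H; enqueue C → queue [N, P, G, D, J, K, C]
Visit N → queue [P, G, D, J, K, C]
Visit P → queue [G, D, J, K, C]
Visit G; enqueue O → queue [D, J, K, C, O]
Visit D → queue [J, K, C, O]
Visit J → queue [K, C, O]
Visit K; enqueue R → queue [C, O, R]
Visit C; enqueue T → queue [O, R, T]
Visit O → queue [R, T]
Visit R → queue [T]
Visit T → queue []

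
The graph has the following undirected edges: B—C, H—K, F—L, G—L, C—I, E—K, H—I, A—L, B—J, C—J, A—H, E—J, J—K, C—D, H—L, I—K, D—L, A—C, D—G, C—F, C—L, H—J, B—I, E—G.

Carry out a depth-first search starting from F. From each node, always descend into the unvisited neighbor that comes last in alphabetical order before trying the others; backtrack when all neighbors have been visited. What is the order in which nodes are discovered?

F, L, H, K, J, E, G, D, C, I, B, A

Visit F
F → L
L → H
H → K
K → J
J → E
E → G
G → D
D → C
C → I
I → B
C → A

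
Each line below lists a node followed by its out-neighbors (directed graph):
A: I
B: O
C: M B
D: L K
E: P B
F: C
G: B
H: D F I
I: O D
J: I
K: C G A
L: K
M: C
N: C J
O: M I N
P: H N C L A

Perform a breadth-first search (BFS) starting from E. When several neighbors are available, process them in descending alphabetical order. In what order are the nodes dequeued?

E -> P -> B -> N -> L -> H -> C -> A -> O -> J -> K -> I -> F -> D -> M -> G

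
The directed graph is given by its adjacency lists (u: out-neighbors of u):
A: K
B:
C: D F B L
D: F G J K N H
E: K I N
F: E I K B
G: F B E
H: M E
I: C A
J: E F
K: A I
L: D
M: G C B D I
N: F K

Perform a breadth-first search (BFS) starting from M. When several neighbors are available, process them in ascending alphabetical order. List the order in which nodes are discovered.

Visit M; enqueue B, C, D, G, I → queue [B, C, D, G, I]
Visit B → queue [C, D, G, I]
Visit C; enqueue F, L → queue [D, G, I, F, L]
Visit D; enqueue H, J, K, N → queue [G, I, F, L, H, J, K, N]
Visit G; enqueue E → queue [I, F, L, H, J, K, N, E]
Visit I; enqueue A → queue [F, L, H, J, K, N, E, A]
Visit F → queue [L, H, J, K, N, E, A]
Visit L → queue [H, J, K, N, E, A]
Visit H → queue [J, K, N, E, A]
Visit J → queue [K, N, E, A]
Visit K → queue [N, E, A]
Visit N → queue [E, A]
Visit E → queue [A]
Visit A → queue []

M, B, C, D, G, I, F, L, H, J, K, N, E, A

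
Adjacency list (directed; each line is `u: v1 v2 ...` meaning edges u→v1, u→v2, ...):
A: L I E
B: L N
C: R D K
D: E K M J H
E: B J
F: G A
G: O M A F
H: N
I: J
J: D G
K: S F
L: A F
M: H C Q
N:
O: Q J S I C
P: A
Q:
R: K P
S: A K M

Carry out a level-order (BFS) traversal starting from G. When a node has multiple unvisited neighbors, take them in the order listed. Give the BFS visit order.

Visit G; enqueue O, M, A, F → queue [O, M, A, F]
Visit O; enqueue Q, J, S, I, C → queue [M, A, F, Q, J, S, I, C]
Visit M; enqueue H → queue [A, F, Q, J, S, I, C, H]
Visit A; enqueue L, E → queue [F, Q, J, S, I, C, H, L, E]
Visit F → queue [Q, J, S, I, C, H, L, E]
Visit Q → queue [J, S, I, C, H, L, E]
Visit J; enqueue D → queue [S, I, C, H, L, E, D]
Visit S; enqueue K → queue [I, C, H, L, E, D, K]
Visit I → queue [C, H, L, E, D, K]
Visit C; enqueue R → queue [H, L, E, D, K, R]
Visit H; enqueue N → queue [L, E, D, K, R, N]
Visit L → queue [E, D, K, R, N]
Visit E; enqueue B → queue [D, K, R, N, B]
Visit D → queue [K, R, N, B]
Visit K → queue [R, N, B]
Visit R; enqueue P → queue [N, B, P]
Visit N → queue [B, P]
Visit B → queue [P]
Visit P → queue []

G, O, M, A, F, Q, J, S, I, C, H, L, E, D, K, R, N, B, P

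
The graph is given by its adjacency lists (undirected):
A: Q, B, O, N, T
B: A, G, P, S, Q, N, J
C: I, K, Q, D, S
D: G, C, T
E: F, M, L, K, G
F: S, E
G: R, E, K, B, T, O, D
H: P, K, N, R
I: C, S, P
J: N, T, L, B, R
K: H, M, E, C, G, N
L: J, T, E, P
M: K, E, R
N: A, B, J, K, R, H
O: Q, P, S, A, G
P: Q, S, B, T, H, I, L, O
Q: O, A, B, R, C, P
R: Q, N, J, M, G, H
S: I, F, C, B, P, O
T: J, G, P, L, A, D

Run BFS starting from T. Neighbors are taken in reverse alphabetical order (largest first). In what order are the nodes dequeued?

Visit T; enqueue P, L, J, G, D, A → queue [P, L, J, G, D, A]
Visit P; enqueue S, Q, O, I, H, B → queue [L, J, G, D, A, S, Q, O, I, H, B]
Visit L; enqueue E → queue [J, G, D, A, S, Q, O, I, H, B, E]
Visit J; enqueue R, N → queue [G, D, A, S, Q, O, I, H, B, E, R, N]
Visit G; enqueue K → queue [D, A, S, Q, O, I, H, B, E, R, N, K]
Visit D; enqueue C → queue [A, S, Q, O, I, H, B, E, R, N, K, C]
Visit A → queue [S, Q, O, I, H, B, E, R, N, K, C]
Visit S; enqueue F → queue [Q, O, I, H, B, E, R, N, K, C, F]
Visit Q → queue [O, I, H, B, E, R, N, K, C, F]
Visit O → queue [I, H, B, E, R, N, K, C, F]
Visit I → queue [H, B, E, R, N, K, C, F]
Visit H → queue [B, E, R, N, K, C, F]
Visit B → queue [E, R, N, K, C, F]
Visit E; enqueue M → queue [R, N, K, C, F, M]
Visit R → queue [N, K, C, F, M]
Visit N → queue [K, C, F, M]
Visit K → queue [C, F, M]
Visit C → queue [F, M]
Visit F → queue [M]
Visit M → queue []

T → P → L → J → G → D → A → S → Q → O → I → H → B → E → R → N → K → C → F → M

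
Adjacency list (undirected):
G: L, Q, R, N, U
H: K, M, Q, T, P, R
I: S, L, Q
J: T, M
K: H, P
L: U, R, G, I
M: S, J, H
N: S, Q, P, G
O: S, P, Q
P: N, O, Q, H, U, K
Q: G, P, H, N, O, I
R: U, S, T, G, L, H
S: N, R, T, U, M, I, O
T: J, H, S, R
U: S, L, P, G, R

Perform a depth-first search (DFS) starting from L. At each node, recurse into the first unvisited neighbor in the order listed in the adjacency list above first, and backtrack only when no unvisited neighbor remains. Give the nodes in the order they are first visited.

Visit L
L → U
U → S
S → N
N → Q
Q → G
G → R
R → T
T → J
J → M
M → H
H → K
K → P
P → O
Q → I

L U S N Q G R T J M H K P O I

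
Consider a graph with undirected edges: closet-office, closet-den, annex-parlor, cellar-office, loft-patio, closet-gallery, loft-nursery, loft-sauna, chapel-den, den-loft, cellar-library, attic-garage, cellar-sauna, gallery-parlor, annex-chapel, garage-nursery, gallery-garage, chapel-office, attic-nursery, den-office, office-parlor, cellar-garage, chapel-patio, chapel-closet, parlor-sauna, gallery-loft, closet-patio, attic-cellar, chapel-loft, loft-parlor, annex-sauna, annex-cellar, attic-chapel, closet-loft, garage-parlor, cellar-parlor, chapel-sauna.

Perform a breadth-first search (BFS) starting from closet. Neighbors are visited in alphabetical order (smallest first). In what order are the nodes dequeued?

closet, chapel, den, gallery, loft, office, patio, annex, attic, sauna, garage, parlor, nursery, cellar, library

Visit closet; enqueue chapel, den, gallery, loft, office, patio → queue [chapel, den, gallery, loft, office, patio]
Visit chapel; enqueue annex, attic, sauna → queue [den, gallery, loft, office, patio, annex, attic, sauna]
Visit den → queue [gallery, loft, office, patio, annex, attic, sauna]
Visit gallery; enqueue garage, parlor → queue [loft, office, patio, annex, attic, sauna, garage, parlor]
Visit loft; enqueue nursery → queue [office, patio, annex, attic, sauna, garage, parlor, nursery]
Visit office; enqueue cellar → queue [patio, annex, attic, sauna, garage, parlor, nursery, cellar]
Visit patio → queue [annex, attic, sauna, garage, parlor, nursery, cellar]
Visit annex → queue [attic, sauna, garage, parlor, nursery, cellar]
Visit attic → queue [sauna, garage, parlor, nursery, cellar]
Visit sauna → queue [garage, parlor, nursery, cellar]
Visit garage → queue [parlor, nursery, cellar]
Visit parlor → queue [nursery, cellar]
Visit nursery → queue [cellar]
Visit cellar; enqueue library → queue [library]
Visit library → queue []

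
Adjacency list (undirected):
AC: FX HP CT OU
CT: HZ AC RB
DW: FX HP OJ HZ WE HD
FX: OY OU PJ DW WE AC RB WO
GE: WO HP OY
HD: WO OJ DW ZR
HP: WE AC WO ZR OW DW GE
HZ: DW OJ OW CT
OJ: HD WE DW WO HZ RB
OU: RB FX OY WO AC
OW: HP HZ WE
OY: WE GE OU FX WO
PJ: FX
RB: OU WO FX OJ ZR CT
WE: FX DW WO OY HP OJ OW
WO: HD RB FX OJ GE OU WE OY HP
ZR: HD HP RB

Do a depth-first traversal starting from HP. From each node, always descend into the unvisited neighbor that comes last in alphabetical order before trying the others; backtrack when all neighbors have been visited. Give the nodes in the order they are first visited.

HP → ZR → RB → WO → WE → OY → OU → FX → PJ → DW → OJ → HZ → OW → CT → AC → HD → GE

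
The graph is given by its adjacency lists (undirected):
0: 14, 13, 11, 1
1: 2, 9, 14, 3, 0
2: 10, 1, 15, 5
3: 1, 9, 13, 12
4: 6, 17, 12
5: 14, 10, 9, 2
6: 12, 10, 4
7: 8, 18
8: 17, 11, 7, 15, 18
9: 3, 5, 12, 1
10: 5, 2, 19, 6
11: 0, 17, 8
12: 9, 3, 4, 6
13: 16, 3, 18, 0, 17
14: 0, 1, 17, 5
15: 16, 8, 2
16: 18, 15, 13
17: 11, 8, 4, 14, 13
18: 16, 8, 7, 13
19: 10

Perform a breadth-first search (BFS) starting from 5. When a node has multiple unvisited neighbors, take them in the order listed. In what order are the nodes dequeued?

Visit 5; enqueue 14, 10, 9, 2 → queue [14, 10, 9, 2]
Visit 14; enqueue 0, 1, 17 → queue [10, 9, 2, 0, 1, 17]
Visit 10; enqueue 19, 6 → queue [9, 2, 0, 1, 17, 19, 6]
Visit 9; enqueue 3, 12 → queue [2, 0, 1, 17, 19, 6, 3, 12]
Visit 2; enqueue 15 → queue [0, 1, 17, 19, 6, 3, 12, 15]
Visit 0; enqueue 13, 11 → queue [1, 17, 19, 6, 3, 12, 15, 13, 11]
Visit 1 → queue [17, 19, 6, 3, 12, 15, 13, 11]
Visit 17; enqueue 8, 4 → queue [19, 6, 3, 12, 15, 13, 11, 8, 4]
Visit 19 → queue [6, 3, 12, 15, 13, 11, 8, 4]
Visit 6 → queue [3, 12, 15, 13, 11, 8, 4]
Visit 3 → queue [12, 15, 13, 11, 8, 4]
Visit 12 → queue [15, 13, 11, 8, 4]
Visit 15; enqueue 16 → queue [13, 11, 8, 4, 16]
Visit 13; enqueue 18 → queue [11, 8, 4, 16, 18]
Visit 11 → queue [8, 4, 16, 18]
Visit 8; enqueue 7 → queue [4, 16, 18, 7]
Visit 4 → queue [16, 18, 7]
Visit 16 → queue [18, 7]
Visit 18 → queue [7]
Visit 7 → queue []

5 14 10 9 2 0 1 17 19 6 3 12 15 13 11 8 4 16 18 7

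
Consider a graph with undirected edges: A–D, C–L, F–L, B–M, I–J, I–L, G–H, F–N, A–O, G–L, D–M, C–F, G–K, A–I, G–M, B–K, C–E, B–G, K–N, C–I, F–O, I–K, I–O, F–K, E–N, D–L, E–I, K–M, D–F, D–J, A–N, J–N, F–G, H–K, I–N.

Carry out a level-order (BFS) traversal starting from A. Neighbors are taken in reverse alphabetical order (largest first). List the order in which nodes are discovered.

A O N I D F K J E L C M G H B

Visit A; enqueue O, N, I, D → queue [O, N, I, D]
Visit O; enqueue F → queue [N, I, D, F]
Visit N; enqueue K, J, E → queue [I, D, F, K, J, E]
Visit I; enqueue L, C → queue [D, F, K, J, E, L, C]
Visit D; enqueue M → queue [F, K, J, E, L, C, M]
Visit F; enqueue G → queue [K, J, E, L, C, M, G]
Visit K; enqueue H, B → queue [J, E, L, C, M, G, H, B]
Visit J → queue [E, L, C, M, G, H, B]
Visit E → queue [L, C, M, G, H, B]
Visit L → queue [C, M, G, H, B]
Visit C → queue [M, G, H, B]
Visit M → queue [G, H, B]
Visit G → queue [H, B]
Visit H → queue [B]
Visit B → queue []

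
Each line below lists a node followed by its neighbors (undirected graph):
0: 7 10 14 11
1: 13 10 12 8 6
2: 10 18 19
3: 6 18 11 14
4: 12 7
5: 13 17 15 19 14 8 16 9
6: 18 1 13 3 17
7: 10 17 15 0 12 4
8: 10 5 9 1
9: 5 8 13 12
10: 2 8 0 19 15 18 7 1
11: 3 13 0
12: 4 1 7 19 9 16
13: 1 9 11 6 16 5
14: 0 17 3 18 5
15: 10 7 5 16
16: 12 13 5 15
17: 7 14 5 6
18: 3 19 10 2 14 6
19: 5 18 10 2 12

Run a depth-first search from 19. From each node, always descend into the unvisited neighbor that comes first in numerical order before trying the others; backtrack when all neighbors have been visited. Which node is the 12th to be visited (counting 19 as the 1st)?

13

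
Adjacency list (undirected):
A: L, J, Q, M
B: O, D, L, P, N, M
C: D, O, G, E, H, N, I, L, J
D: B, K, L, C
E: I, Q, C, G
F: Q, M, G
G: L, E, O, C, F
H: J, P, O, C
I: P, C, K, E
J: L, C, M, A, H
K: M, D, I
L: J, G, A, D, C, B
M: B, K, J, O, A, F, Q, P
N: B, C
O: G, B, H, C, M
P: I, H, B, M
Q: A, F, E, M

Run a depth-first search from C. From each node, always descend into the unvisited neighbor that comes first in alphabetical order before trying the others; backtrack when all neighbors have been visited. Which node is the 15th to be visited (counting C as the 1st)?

Visit C
C → D
D → B
B → L
L → A
A → J
J → H
H → O
O → G
G → E
E → I
I → K
K → M
M → F
F → Q
M → P
B → N

Visit order: C, D, B, L, A, J, H, O, G, E, I, K, M, F, Q, P, N

Q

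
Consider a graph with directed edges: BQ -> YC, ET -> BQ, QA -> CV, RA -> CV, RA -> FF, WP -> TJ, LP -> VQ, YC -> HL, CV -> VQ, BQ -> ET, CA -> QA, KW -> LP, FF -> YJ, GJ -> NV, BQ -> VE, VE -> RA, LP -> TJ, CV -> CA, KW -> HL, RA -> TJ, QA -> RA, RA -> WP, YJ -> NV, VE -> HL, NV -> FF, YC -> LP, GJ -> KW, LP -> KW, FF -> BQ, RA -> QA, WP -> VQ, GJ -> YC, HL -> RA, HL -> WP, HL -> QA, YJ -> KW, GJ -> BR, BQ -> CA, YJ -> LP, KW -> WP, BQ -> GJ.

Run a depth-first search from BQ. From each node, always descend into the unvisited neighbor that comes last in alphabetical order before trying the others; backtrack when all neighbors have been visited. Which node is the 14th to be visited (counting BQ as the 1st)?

YJ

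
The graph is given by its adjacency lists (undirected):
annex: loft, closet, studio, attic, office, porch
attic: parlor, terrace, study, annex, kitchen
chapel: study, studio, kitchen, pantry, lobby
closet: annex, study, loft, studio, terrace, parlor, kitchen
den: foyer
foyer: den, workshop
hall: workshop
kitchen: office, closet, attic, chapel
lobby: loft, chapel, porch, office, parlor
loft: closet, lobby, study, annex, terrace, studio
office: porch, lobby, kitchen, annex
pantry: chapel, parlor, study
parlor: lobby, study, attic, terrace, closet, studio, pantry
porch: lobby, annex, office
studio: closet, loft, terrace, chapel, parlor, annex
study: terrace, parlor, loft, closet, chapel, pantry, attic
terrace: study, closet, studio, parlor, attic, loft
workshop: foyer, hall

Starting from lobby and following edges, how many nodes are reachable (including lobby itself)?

14

BFS from lobby visits: lobby, loft, chapel, porch, office, parlor, closet, study, annex, terrace, studio, kitchen, pantry, attic
Reachable nodes: 14 of 18 total.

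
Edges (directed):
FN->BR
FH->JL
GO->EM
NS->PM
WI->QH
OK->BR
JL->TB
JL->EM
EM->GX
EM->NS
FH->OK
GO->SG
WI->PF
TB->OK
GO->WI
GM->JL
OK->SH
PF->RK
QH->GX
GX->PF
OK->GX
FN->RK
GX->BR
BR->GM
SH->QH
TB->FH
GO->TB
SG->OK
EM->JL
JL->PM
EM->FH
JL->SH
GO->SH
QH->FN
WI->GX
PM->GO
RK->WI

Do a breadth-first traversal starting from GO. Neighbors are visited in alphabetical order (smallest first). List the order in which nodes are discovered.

Visit GO; enqueue EM, SG, SH, TB, WI → queue [EM, SG, SH, TB, WI]
Visit EM; enqueue FH, GX, JL, NS → queue [SG, SH, TB, WI, FH, GX, JL, NS]
Visit SG; enqueue OK → queue [SH, TB, WI, FH, GX, JL, NS, OK]
Visit SH; enqueue QH → queue [TB, WI, FH, GX, JL, NS, OK, QH]
Visit TB → queue [WI, FH, GX, JL, NS, OK, QH]
Visit WI; enqueue PF → queue [FH, GX, JL, NS, OK, QH, PF]
Visit FH → queue [GX, JL, NS, OK, QH, PF]
Visit GX; enqueue BR → queue [JL, NS, OK, QH, PF, BR]
Visit JL; enqueue PM → queue [NS, OK, QH, PF, BR, PM]
Visit NS → queue [OK, QH, PF, BR, PM]
Visit OK → queue [QH, PF, BR, PM]
Visit QH; enqueue FN → queue [PF, BR, PM, FN]
Visit PF; enqueue RK → queue [BR, PM, FN, RK]
Visit BR; enqueue GM → queue [PM, FN, RK, GM]
Visit PM → queue [FN, RK, GM]
Visit FN → queue [RK, GM]
Visit RK → queue [GM]
Visit GM → queue []

GO, EM, SG, SH, TB, WI, FH, GX, JL, NS, OK, QH, PF, BR, PM, FN, RK, GM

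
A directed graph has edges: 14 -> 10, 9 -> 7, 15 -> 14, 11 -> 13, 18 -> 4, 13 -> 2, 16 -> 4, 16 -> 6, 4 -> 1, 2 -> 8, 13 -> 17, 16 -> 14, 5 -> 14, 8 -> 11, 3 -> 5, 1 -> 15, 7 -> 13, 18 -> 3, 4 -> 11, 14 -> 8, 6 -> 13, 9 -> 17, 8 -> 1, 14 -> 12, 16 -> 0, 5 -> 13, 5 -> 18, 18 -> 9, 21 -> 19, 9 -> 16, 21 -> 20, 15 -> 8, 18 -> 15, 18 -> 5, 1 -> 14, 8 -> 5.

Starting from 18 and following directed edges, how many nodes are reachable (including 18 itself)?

19

BFS from 18 visits: 18, 3, 4, 5, 9, 15, 1, 11, 13, 14, 7, 16, 17, 8, 2, 10, 12, 0, 6
Reachable nodes: 19 of 22 total.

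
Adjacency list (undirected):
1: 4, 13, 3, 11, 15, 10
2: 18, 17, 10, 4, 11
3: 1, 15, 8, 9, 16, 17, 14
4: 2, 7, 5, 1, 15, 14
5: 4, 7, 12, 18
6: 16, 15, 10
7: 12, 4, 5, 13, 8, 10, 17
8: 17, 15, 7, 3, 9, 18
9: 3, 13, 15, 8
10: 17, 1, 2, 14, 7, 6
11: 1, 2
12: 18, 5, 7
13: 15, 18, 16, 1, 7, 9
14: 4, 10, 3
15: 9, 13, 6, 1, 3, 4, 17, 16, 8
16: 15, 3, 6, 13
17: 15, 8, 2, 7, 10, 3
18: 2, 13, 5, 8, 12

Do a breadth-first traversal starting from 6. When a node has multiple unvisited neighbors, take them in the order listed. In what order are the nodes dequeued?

Visit 6; enqueue 16, 15, 10 → queue [16, 15, 10]
Visit 16; enqueue 3, 13 → queue [15, 10, 3, 13]
Visit 15; enqueue 9, 1, 4, 17, 8 → queue [10, 3, 13, 9, 1, 4, 17, 8]
Visit 10; enqueue 2, 14, 7 → queue [3, 13, 9, 1, 4, 17, 8, 2, 14, 7]
Visit 3 → queue [13, 9, 1, 4, 17, 8, 2, 14, 7]
Visit 13; enqueue 18 → queue [9, 1, 4, 17, 8, 2, 14, 7, 18]
Visit 9 → queue [1, 4, 17, 8, 2, 14, 7, 18]
Visit 1; enqueue 11 → queue [4, 17, 8, 2, 14, 7, 18, 11]
Visit 4; enqueue 5 → queue [17, 8, 2, 14, 7, 18, 11, 5]
Visit 17 → queue [8, 2, 14, 7, 18, 11, 5]
Visit 8 → queue [2, 14, 7, 18, 11, 5]
Visit 2 → queue [14, 7, 18, 11, 5]
Visit 14 → queue [7, 18, 11, 5]
Visit 7; enqueue 12 → queue [18, 11, 5, 12]
Visit 18 → queue [11, 5, 12]
Visit 11 → queue [5, 12]
Visit 5 → queue [12]
Visit 12 → queue []

6 → 16 → 15 → 10 → 3 → 13 → 9 → 1 → 4 → 17 → 8 → 2 → 14 → 7 → 18 → 11 → 5 → 12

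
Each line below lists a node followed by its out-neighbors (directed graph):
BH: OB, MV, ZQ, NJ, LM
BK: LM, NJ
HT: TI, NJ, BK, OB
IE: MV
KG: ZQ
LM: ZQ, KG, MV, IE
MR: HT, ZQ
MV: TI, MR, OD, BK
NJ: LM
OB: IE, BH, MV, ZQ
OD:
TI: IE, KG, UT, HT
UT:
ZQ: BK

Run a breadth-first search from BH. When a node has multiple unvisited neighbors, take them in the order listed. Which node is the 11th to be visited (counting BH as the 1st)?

Visit BH; enqueue OB, MV, ZQ, NJ, LM → queue [OB, MV, ZQ, NJ, LM]
Visit OB; enqueue IE → queue [MV, ZQ, NJ, LM, IE]
Visit MV; enqueue TI, MR, OD, BK → queue [ZQ, NJ, LM, IE, TI, MR, OD, BK]
Visit ZQ → queue [NJ, LM, IE, TI, MR, OD, BK]
Visit NJ → queue [LM, IE, TI, MR, OD, BK]
Visit LM; enqueue KG → queue [IE, TI, MR, OD, BK, KG]
Visit IE → queue [TI, MR, OD, BK, KG]
Visit TI; enqueue UT, HT → queue [MR, OD, BK, KG, UT, HT]
Visit MR → queue [OD, BK, KG, UT, HT]
Visit OD → queue [BK, KG, UT, HT]
Visit BK → queue [KG, UT, HT]
Visit KG → queue [UT, HT]
Visit UT → queue [HT]
Visit HT → queue []

Visit order: BH, OB, MV, ZQ, NJ, LM, IE, TI, MR, OD, BK, KG, UT, HT

BK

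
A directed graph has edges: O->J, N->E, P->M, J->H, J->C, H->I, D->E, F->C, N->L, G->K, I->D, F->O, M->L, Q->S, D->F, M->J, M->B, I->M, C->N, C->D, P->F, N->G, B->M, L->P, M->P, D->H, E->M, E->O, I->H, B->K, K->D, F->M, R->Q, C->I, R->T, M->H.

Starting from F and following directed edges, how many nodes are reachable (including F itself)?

15

BFS from F visits: F, O, M, C, J, P, L, H, B, N, I, D, K, G, E
Reachable nodes: 15 of 19 total.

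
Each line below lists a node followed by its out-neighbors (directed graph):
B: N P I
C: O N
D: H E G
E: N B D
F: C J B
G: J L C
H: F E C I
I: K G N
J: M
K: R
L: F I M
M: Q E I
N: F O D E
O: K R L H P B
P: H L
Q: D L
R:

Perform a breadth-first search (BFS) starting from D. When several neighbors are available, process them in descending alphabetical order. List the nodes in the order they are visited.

D → H → G → E → I → F → C → L → J → N → B → K → O → M → P → R → Q

Visit D; enqueue H, G, E → queue [H, G, E]
Visit H; enqueue I, F, C → queue [G, E, I, F, C]
Visit G; enqueue L, J → queue [E, I, F, C, L, J]
Visit E; enqueue N, B → queue [I, F, C, L, J, N, B]
Visit I; enqueue K → queue [F, C, L, J, N, B, K]
Visit F → queue [C, L, J, N, B, K]
Visit C; enqueue O → queue [L, J, N, B, K, O]
Visit L; enqueue M → queue [J, N, B, K, O, M]
Visit J → queue [N, B, K, O, M]
Visit N → queue [B, K, O, M]
Visit B; enqueue P → queue [K, O, M, P]
Visit K; enqueue R → queue [O, M, P, R]
Visit O → queue [M, P, R]
Visit M; enqueue Q → queue [P, R, Q]
Visit P → queue [R, Q]
Visit R → queue [Q]
Visit Q → queue []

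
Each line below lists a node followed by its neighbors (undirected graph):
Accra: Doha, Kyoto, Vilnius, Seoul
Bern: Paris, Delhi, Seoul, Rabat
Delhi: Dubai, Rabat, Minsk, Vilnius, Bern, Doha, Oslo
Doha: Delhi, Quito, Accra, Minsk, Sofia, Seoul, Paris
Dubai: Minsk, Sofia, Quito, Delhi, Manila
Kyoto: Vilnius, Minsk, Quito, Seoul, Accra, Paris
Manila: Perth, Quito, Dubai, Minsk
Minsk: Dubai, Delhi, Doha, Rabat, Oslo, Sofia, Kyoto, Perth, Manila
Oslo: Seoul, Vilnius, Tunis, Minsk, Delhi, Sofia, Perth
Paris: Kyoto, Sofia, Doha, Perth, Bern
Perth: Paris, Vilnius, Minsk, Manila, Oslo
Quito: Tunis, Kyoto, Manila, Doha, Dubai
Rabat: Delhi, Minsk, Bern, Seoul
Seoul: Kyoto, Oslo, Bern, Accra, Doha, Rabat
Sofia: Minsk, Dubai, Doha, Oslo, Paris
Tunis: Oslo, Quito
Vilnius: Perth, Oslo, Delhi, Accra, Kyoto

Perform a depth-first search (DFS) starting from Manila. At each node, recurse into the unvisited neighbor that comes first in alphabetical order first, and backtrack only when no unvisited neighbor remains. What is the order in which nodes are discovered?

Visit Manila
Manila → Dubai
Dubai → Delhi
Delhi → Bern
Bern → Paris
Paris → Doha
Doha → Accra
Accra → Kyoto
Kyoto → Minsk
Minsk → Oslo
Oslo → Perth
Perth → Vilnius
Oslo → Seoul
Seoul → Rabat
Oslo → Sofia
Oslo → Tunis
Tunis → Quito

Manila Dubai Delhi Bern Paris Doha Accra Kyoto Minsk Oslo Perth Vilnius Seoul Rabat Sofia Tunis Quito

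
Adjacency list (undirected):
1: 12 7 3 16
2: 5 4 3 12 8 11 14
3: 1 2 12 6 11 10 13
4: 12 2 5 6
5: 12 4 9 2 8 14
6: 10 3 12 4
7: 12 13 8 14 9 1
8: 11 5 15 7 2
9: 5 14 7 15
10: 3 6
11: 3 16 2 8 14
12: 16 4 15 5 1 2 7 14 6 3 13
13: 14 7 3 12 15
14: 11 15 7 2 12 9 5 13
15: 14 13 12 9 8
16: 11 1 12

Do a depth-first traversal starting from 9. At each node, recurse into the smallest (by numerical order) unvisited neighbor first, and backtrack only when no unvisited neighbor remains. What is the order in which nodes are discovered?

9, 5, 2, 3, 1, 7, 8, 11, 14, 12, 4, 6, 10, 13, 15, 16

Visit 9
9 → 5
5 → 2
2 → 3
3 → 1
1 → 7
7 → 8
8 → 11
11 → 14
14 → 12
12 → 4
4 → 6
6 → 10
12 → 13
13 → 15
12 → 16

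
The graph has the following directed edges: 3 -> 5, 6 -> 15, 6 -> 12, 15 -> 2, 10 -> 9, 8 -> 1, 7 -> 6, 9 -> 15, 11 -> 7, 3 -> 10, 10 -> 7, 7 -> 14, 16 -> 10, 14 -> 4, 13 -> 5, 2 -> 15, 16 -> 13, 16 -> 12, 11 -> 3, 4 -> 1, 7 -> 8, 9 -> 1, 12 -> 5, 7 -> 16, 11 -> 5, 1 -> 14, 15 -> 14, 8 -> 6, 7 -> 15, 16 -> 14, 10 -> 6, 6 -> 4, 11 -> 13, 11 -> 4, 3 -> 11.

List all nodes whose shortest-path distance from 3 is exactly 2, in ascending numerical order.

4, 6, 7, 9, 13

Level 0: 3
Level 1: 5, 10, 11
Level 2: 4, 6, 7, 9, 13
Level 3: 1, 8, 12, 14, 15, 16
Level 4: 2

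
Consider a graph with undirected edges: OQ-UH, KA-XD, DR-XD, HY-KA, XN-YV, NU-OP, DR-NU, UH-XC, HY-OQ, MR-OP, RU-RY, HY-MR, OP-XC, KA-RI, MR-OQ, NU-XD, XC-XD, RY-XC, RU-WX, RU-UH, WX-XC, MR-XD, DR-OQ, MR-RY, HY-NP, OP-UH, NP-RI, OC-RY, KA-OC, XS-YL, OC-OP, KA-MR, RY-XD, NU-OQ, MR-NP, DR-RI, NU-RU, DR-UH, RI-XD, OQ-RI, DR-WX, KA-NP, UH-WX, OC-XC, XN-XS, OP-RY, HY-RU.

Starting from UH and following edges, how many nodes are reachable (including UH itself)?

16

BFS from UH visits: UH, XC, WX, RU, OQ, OP, DR, XD, RY, OC, NU, HY, RI, MR, KA, NP
Reachable nodes: 16 of 20 total.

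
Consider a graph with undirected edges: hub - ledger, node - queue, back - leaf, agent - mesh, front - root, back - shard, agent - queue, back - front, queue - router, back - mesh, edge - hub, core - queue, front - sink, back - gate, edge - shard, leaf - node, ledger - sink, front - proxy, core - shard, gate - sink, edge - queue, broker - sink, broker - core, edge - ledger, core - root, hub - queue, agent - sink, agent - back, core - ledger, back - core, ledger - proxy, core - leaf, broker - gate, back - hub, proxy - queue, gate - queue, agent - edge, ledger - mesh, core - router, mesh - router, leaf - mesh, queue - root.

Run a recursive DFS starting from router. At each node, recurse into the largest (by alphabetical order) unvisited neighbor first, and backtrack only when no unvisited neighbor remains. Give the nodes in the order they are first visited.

Visit router
router → queue
queue → root
root → front
front → sink
sink → ledger
ledger → proxy
ledger → mesh
mesh → leaf
leaf → node
leaf → core
core → shard
shard → edge
edge → hub
hub → back
back → gate
gate → broker
back → agent

router, queue, root, front, sink, ledger, proxy, mesh, leaf, node, core, shard, edge, hub, back, gate, broker, agent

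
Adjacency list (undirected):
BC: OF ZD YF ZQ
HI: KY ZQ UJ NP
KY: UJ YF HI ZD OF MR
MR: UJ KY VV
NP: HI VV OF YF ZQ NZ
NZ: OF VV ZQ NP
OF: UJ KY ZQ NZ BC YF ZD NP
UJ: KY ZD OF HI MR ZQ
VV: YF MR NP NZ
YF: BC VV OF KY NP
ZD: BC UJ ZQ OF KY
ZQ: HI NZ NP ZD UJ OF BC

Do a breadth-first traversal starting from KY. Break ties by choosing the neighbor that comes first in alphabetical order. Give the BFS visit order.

KY HI MR OF UJ YF ZD NP ZQ VV BC NZ

Visit KY; enqueue HI, MR, OF, UJ, YF, ZD → queue [HI, MR, OF, UJ, YF, ZD]
Visit HI; enqueue NP, ZQ → queue [MR, OF, UJ, YF, ZD, NP, ZQ]
Visit MR; enqueue VV → queue [OF, UJ, YF, ZD, NP, ZQ, VV]
Visit OF; enqueue BC, NZ → queue [UJ, YF, ZD, NP, ZQ, VV, BC, NZ]
Visit UJ → queue [YF, ZD, NP, ZQ, VV, BC, NZ]
Visit YF → queue [ZD, NP, ZQ, VV, BC, NZ]
Visit ZD → queue [NP, ZQ, VV, BC, NZ]
Visit NP → queue [ZQ, VV, BC, NZ]
Visit ZQ → queue [VV, BC, NZ]
Visit VV → queue [BC, NZ]
Visit BC → queue [NZ]
Visit NZ → queue []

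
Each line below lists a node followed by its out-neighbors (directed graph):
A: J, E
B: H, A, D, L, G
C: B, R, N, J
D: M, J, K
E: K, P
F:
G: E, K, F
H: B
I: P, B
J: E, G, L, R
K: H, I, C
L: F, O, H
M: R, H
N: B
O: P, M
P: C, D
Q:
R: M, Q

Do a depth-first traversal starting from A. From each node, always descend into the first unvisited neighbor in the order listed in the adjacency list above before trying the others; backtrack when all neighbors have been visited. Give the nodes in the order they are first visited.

Visit A
A → J
J → E
E → K
K → H
H → B
B → D
D → M
M → R
R → Q
B → L
L → F
L → O
O → P
P → C
C → N
B → G
K → I

A -> J -> E -> K -> H -> B -> D -> M -> R -> Q -> L -> F -> O -> P -> C -> N -> G -> I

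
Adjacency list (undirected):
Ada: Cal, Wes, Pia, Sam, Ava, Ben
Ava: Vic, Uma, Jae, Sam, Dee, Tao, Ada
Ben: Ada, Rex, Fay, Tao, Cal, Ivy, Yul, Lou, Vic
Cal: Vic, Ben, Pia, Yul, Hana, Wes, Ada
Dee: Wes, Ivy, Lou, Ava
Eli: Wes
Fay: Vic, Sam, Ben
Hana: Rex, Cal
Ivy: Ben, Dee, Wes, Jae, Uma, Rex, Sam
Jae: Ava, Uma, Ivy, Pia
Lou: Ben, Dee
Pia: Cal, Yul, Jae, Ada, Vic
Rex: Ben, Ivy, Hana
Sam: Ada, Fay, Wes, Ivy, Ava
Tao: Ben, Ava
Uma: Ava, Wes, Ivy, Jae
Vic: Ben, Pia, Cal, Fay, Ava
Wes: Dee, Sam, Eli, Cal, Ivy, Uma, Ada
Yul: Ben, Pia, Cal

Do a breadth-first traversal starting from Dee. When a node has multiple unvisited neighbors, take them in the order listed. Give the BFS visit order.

Dee, Wes, Ivy, Lou, Ava, Sam, Eli, Cal, Uma, Ada, Ben, Jae, Rex, Vic, Tao, Fay, Pia, Yul, Hana

Visit Dee; enqueue Wes, Ivy, Lou, Ava → queue [Wes, Ivy, Lou, Ava]
Visit Wes; enqueue Sam, Eli, Cal, Uma, Ada → queue [Ivy, Lou, Ava, Sam, Eli, Cal, Uma, Ada]
Visit Ivy; enqueue Ben, Jae, Rex → queue [Lou, Ava, Sam, Eli, Cal, Uma, Ada, Ben, Jae, Rex]
Visit Lou → queue [Ava, Sam, Eli, Cal, Uma, Ada, Ben, Jae, Rex]
Visit Ava; enqueue Vic, Tao → queue [Sam, Eli, Cal, Uma, Ada, Ben, Jae, Rex, Vic, Tao]
Visit Sam; enqueue Fay → queue [Eli, Cal, Uma, Ada, Ben, Jae, Rex, Vic, Tao, Fay]
Visit Eli → queue [Cal, Uma, Ada, Ben, Jae, Rex, Vic, Tao, Fay]
Visit Cal; enqueue Pia, Yul, Hana → queue [Uma, Ada, Ben, Jae, Rex, Vic, Tao, Fay, Pia, Yul, Hana]
Visit Uma → queue [Ada, Ben, Jae, Rex, Vic, Tao, Fay, Pia, Yul, Hana]
Visit Ada → queue [Ben, Jae, Rex, Vic, Tao, Fay, Pia, Yul, Hana]
Visit Ben → queue [Jae, Rex, Vic, Tao, Fay, Pia, Yul, Hana]
Visit Jae → queue [Rex, Vic, Tao, Fay, Pia, Yul, Hana]
Visit Rex → queue [Vic, Tao, Fay, Pia, Yul, Hana]
Visit Vic → queue [Tao, Fay, Pia, Yul, Hana]
Visit Tao → queue [Fay, Pia, Yul, Hana]
Visit Fay → queue [Pia, Yul, Hana]
Visit Pia → queue [Yul, Hana]
Visit Yul → queue [Hana]
Visit Hana → queue []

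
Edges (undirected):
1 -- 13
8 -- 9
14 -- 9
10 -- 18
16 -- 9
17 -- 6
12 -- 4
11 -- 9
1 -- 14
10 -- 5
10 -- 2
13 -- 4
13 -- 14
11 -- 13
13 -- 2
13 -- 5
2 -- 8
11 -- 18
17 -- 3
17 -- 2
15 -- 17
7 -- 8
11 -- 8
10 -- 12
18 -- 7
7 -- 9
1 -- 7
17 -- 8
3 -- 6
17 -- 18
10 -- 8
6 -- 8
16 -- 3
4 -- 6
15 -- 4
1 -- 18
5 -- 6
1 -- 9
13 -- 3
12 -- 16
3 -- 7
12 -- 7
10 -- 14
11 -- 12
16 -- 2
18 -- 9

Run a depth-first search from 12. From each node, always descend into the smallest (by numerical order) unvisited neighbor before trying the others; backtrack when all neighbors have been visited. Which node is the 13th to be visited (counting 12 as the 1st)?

11

Visit 12
12 → 4
4 → 6
6 → 3
3 → 7
7 → 1
1 → 9
9 → 8
8 → 2
2 → 10
10 → 5
5 → 13
13 → 11
11 → 18
18 → 17
17 → 15
13 → 14
2 → 16

Visit order: 12, 4, 6, 3, 7, 1, 9, 8, 2, 10, 5, 13, 11, 18, 17, 15, 14, 16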